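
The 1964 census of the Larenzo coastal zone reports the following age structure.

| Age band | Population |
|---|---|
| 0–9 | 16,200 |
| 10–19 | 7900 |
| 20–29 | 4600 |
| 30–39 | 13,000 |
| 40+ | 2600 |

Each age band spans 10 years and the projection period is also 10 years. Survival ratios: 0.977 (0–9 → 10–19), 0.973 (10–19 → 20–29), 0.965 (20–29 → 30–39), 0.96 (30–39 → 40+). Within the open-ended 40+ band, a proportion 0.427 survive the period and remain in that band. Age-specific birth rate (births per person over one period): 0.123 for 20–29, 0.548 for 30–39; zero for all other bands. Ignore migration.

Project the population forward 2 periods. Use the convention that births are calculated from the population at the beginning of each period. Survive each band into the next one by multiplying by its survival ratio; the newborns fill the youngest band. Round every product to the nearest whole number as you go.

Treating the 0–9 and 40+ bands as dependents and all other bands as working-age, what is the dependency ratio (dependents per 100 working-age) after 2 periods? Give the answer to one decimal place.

Numbering the bands 1..5 from youngest to oldest:
After projecting period 1:
Births: 4600 * 0.123 = 566, 13000 * 0.548 = 7124 — total 7690
Band 2: 16200 * 0.977 = 15827
Band 3: 7900 * 0.973 = 7687
Band 4: 4600 * 0.965 = 4439
Band 5: 13000 * 0.96 + 2600 * 0.427 = 12480 + 1110 = 13590
→ [7690, 15827, 7687, 4439, 13590]
After projecting period 2:
Births: 7687 * 0.123 = 946, 4439 * 0.548 = 2433 — total 3379
Band 2: 7690 * 0.977 = 7513
Band 3: 15827 * 0.973 = 15400
Band 4: 7687 * 0.965 = 7418
Band 5: 4439 * 0.96 + 13590 * 0.427 = 4261 + 5803 = 10064
→ [3379, 7513, 15400, 7418, 10064]
Dependents (band 0–9 + band 40+) = 3379 + 10064 = 13443; working-age = 30331; ratio = 13443/30331 × 100 = 44.3

44.3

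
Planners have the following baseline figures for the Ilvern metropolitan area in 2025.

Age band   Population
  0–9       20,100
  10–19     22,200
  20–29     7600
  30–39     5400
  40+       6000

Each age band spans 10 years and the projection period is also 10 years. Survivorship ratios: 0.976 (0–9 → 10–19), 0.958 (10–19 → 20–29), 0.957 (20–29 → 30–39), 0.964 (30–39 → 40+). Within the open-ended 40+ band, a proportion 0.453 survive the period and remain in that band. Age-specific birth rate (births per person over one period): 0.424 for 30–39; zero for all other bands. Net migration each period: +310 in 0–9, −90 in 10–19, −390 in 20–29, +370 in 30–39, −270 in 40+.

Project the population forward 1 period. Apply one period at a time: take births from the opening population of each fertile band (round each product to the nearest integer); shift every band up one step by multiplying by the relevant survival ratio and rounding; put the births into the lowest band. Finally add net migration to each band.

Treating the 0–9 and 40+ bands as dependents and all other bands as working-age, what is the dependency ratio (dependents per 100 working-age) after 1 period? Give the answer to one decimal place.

21.3

(Bands numbered youngest = 1 to oldest = 5.)
Period 1:
Births: 5400 × 0.424 = 2290
Band 2: 20100 × 0.976 = 19618
Band 3: 22200 × 0.958 = 21268
Band 4: 7600 × 0.957 = 7273
Band 5: 5400 × 0.964 + 6000 × 0.453 = 5206 + 2718 = 7924
Net migration: Band 1 + 310 → 2600; Band 2 − 90 → 19528; Band 3 − 390 → 20878; Band 4 + 370 → 7643; Band 5 − 270 → 7654
Giving 2600 / 19528 / 20878 / 7643 / 7654.
Dependents (band 0–9 + band 40+) = 2600 + 7654 = 10254; working-age = 48049; ratio = 10254/48049 × 100 = 21.3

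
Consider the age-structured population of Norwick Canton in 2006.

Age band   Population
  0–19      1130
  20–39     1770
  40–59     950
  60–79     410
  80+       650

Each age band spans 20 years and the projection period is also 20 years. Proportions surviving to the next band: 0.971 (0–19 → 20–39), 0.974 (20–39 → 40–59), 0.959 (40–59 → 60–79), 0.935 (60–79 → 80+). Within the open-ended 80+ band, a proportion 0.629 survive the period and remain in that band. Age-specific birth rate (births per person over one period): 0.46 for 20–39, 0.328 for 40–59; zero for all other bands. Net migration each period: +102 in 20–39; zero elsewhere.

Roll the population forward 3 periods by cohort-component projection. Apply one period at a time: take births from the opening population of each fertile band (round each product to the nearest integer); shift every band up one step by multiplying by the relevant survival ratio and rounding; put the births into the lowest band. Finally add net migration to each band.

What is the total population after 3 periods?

6799

— Period 1 —
Births: 1770 × 0.46 = 814  |  950 × 0.328 = 312 → 1126
20–39: 1130 × 0.971 = 1097
40–59: 1770 × 0.974 = 1724
60–79: 950 × 0.959 = 911
80+: 410 × 0.935 + 650 × 0.629 = 383 + 409 = 792
Net migration: 20–39 + 102 → 1199
End of period: [1126, 1199, 1724, 911, 792]
— Period 2 —
Births: 1199 × 0.46 = 552  |  1724 × 0.328 = 565 → 1117
20–39: 1126 × 0.971 = 1093
40–59: 1199 × 0.974 = 1168
60–79: 1724 × 0.959 = 1653
80+: 911 × 0.935 + 792 × 0.629 = 852 + 498 = 1350
Net migration: 20–39 + 102 → 1195
End of period: [1117, 1195, 1168, 1653, 1350]
— Period 3 —
Births: 1195 × 0.46 = 550  |  1168 × 0.328 = 383 → 933
20–39: 1117 × 0.971 = 1085
40–59: 1195 × 0.974 = 1164
60–79: 1168 × 0.959 = 1120
80+: 1653 × 0.935 + 1350 × 0.629 = 1546 + 849 = 2395
Net migration: 20–39 + 102 → 1187
End of period: [933, 1187, 1164, 1120, 2395]
Total after period 3: 933 + 1187 + 1164 + 1120 + 2395 = 6799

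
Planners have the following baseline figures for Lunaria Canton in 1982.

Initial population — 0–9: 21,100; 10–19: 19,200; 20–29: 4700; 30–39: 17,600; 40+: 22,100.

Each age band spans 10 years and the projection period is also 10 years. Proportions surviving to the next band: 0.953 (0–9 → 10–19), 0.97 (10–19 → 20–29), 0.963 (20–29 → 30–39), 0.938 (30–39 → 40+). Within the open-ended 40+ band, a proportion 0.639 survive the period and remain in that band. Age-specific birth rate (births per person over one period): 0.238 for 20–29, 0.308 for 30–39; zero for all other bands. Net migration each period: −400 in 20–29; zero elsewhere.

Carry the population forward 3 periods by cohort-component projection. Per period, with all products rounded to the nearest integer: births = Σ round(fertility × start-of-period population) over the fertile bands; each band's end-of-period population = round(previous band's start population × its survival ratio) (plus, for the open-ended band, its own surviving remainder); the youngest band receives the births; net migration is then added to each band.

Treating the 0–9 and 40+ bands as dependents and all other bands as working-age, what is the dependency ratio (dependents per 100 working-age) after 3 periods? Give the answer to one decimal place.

141.1

Call the bands 1 to 5, youngest first.
[period 1]
Births: 4700 × 0.238 = 1119  |  17600 × 0.308 = 5421 — total 6540
Band 2: 21100 × 0.953 = 20108
Band 3: 19200 × 0.97 = 18624
Band 4: 4700 × 0.963 = 4526
Band 5: 17600 × 0.938 + 22100 × 0.639 = 16509 + 14122 = 30631
Net migration: Band 3 − 400 → 18224
End of period: [6540, 20108, 18224, 4526, 30631]
[period 2]
Births: 18224 × 0.238 = 4337  |  4526 × 0.308 = 1394 — total 5731
Band 2: 6540 × 0.953 = 6233
Band 3: 20108 × 0.97 = 19505
Band 4: 18224 × 0.963 = 17550
Band 5: 4526 × 0.938 + 30631 × 0.639 = 4245 + 19573 = 23818
Net migration: Band 3 − 400 → 19105
End of period: [5731, 6233, 19105, 17550, 23818]
[period 3]
Births: 19105 × 0.238 = 4547  |  17550 × 0.308 = 5405 — total 9952
Band 2: 5731 × 0.953 = 5462
Band 3: 6233 × 0.97 = 6046
Band 4: 19105 × 0.963 = 18398
Band 5: 17550 × 0.938 + 23818 × 0.639 = 16462 + 15220 = 31682
Net migration: Band 3 − 400 → 5646
End of period: [9952, 5462, 5646, 18398, 31682]
Dependents (band 0–9 + band 40+) = 9952 + 31682 = 41634; working-age = 29506; ratio = 41634/29506 × 100 = 141.1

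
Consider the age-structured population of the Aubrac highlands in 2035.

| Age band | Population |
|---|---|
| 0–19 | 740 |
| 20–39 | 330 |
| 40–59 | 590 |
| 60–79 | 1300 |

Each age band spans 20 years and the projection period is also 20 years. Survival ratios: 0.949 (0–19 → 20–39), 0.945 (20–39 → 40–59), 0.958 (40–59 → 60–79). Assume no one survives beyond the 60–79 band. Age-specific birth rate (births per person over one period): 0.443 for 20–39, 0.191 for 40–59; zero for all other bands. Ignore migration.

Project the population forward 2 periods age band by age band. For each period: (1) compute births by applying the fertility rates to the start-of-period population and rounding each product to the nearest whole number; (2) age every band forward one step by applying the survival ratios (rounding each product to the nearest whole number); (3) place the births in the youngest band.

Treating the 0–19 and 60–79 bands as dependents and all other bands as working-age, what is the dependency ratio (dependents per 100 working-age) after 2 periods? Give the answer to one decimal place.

— Period 1 —
Births: 330 * 0.443 = 146 ; 590 * 0.191 = 113 → 259
20–39: 740 * 0.949 = 702
40–59: 330 * 0.945 = 312
60–79: 590 * 0.958 = 565
Giving 259 / 702 / 312 / 565.
— Period 2 —
Births: 702 * 0.443 = 311 ; 312 * 0.191 = 60 → 371
20–39: 259 * 0.949 = 246
40–59: 702 * 0.945 = 663
60–79: 312 * 0.958 = 299
Giving 371 / 246 / 663 / 299.
Dependents (band 0–19 + band 60–79) = 371 + 299 = 670; working-age = 909; ratio = 670/909 × 100 = 73.7

73.7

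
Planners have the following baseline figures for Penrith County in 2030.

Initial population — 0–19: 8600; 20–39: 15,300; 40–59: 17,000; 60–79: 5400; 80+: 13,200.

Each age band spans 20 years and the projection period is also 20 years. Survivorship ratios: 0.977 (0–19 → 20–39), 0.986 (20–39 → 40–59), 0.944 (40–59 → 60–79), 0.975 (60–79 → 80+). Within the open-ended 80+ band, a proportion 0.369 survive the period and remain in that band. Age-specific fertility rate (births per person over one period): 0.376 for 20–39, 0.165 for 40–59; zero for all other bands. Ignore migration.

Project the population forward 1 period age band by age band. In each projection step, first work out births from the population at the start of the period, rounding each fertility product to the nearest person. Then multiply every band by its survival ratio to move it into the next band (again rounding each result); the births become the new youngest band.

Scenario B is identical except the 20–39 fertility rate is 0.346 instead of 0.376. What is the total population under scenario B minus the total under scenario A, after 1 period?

[period 1]
Births: 15300 * 0.376 = 5753, 17000 * 0.165 = 2805 — total 8558
20–39: 8600 * 0.977 = 8402
40–59: 15300 * 0.986 = 15086
60–79: 17000 * 0.944 = 16048
80+: 5400 * 0.975 + 13200 * 0.369 = 5265 + 4871 = 10136
Population now: 0–19=8558, 20–39=8402, 40–59=15086, 60–79=16048, 80+=10136
Scenario A total after 1 period: 58230
Scenario B projection —
[period 1]
Births: 15300 * 0.346 = 5294, 17000 * 0.165 = 2805 — total 8099
20–39: 8600 * 0.977 = 8402
40–59: 15300 * 0.986 = 15086
60–79: 17000 * 0.944 = 16048
80+: 5400 * 0.975 + 13200 * 0.369 = 5265 + 4871 = 10136
Population now: 0–19=8099, 20–39=8402, 40–59=15086, 60–79=16048, 80+=10136
Scenario B total after 1 period: 57771
Difference B − A = 57771 − 58230 = -459

-459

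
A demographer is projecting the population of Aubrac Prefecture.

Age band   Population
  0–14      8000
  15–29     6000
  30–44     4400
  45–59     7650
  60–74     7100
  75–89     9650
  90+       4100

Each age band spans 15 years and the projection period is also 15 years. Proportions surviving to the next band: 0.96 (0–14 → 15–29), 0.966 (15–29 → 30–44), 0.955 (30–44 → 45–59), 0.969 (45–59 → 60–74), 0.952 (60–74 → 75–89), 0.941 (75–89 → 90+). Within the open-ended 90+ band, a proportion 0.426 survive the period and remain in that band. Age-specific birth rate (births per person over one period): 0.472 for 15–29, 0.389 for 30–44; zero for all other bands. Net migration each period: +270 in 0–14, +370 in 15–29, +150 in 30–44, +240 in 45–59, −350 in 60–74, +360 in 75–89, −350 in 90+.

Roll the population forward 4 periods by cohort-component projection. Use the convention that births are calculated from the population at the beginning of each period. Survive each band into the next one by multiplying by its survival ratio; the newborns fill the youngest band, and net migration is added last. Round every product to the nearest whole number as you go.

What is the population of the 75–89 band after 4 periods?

(Bands numbered youngest = 1 to oldest = 7.)
[period 1]
Births: 6000 × 0.472 = 2832  |  4400 × 0.389 = 1712 → total 4544
Band 2: 8000 × 0.96 = 7680
Band 3: 6000 × 0.966 = 5796
Band 4: 4400 × 0.955 = 4202
Band 5: 7650 × 0.969 = 7413
Band 6: 7100 × 0.952 = 6759
Band 7: 9650 × 0.941 + 4100 × 0.426 = 9081 + 1747 = 10828
Net migration: Band 1 + 270 → 4814; Band 2 + 370 → 8050; Band 3 + 150 → 5946; Band 4 + 240 → 4442; Band 5 − 350 → 7063; Band 6 + 360 → 7119; Band 7 − 350 → 10478
End of period: [4814, 8050, 5946, 4442, 7063, 7119, 10478]
[period 2]
Births: 8050 × 0.472 = 3800  |  5946 × 0.389 = 2313 → total 6113
Band 2: 4814 × 0.96 = 4621
Band 3: 8050 × 0.966 = 7776
Band 4: 5946 × 0.955 = 5678
Band 5: 4442 × 0.969 = 4304
Band 6: 7063 × 0.952 = 6724
Band 7: 7119 × 0.941 + 10478 × 0.426 = 6699 + 4464 = 11163
Net migration: Band 1 + 270 → 6383; Band 2 + 370 → 4991; Band 3 + 150 → 7926; Band 4 + 240 → 5918; Band 5 − 350 → 3954; Band 6 + 360 → 7084; Band 7 − 350 → 10813
End of period: [6383, 4991, 7926, 5918, 3954, 7084, 10813]
[period 3]
Births: 4991 × 0.472 = 2356  |  7926 × 0.389 = 3083 → total 5439
Band 2: 6383 × 0.96 = 6128
Band 3: 4991 × 0.966 = 4821
Band 4: 7926 × 0.955 = 7569
Band 5: 5918 × 0.969 = 5735
Band 6: 3954 × 0.952 = 3764
Band 7: 7084 × 0.941 + 10813 × 0.426 = 6666 + 4606 = 11272
Net migration: Band 1 + 270 → 5709; Band 2 + 370 → 6498; Band 3 + 150 → 4971; Band 4 + 240 → 7809; Band 5 − 350 → 5385; Band 6 + 360 → 4124; Band 7 − 350 → 10922
End of period: [5709, 6498, 4971, 7809, 5385, 4124, 10922]
[period 4]
Births: 6498 × 0.472 = 3067  |  4971 × 0.389 = 1934 → total 5001
Band 2: 5709 × 0.96 = 5481
Band 3: 6498 × 0.966 = 6277
Band 4: 4971 × 0.955 = 4747
Band 5: 7809 × 0.969 = 7567
Band 6: 5385 × 0.952 = 5127
Band 7: 4124 × 0.941 + 10922 × 0.426 = 3881 + 4653 = 8534
Net migration: Band 1 + 270 → 5271; Band 2 + 370 → 5851; Band 3 + 150 → 6427; Band 4 + 240 → 4987; Band 5 − 350 → 7217; Band 6 + 360 → 5487; Band 7 − 350 → 8184
End of period: [5271, 5851, 6427, 4987, 7217, 5487, 8184]

5487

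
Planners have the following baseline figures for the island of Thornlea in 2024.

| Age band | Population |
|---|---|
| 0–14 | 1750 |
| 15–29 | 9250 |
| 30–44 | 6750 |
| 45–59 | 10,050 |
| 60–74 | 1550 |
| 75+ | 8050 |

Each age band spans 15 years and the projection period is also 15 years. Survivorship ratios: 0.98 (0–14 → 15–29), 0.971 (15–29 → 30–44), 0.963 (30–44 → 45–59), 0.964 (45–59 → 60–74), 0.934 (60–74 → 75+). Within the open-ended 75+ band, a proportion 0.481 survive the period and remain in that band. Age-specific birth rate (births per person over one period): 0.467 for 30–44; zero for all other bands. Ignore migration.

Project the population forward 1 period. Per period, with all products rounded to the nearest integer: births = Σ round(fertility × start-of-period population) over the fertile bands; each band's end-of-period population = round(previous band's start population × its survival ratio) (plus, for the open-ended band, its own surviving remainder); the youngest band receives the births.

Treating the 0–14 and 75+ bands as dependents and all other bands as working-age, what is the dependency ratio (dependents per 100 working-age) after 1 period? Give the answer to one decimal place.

31.5

Numbering the groups 1..6 from youngest to oldest:
— Period 1 —
Births: 6750 × 0.467 = 3152
Group 2: 1750 × 0.98 = 1715
Group 3: 9250 × 0.971 = 8982
Group 4: 6750 × 0.963 = 6500
Group 5: 10050 × 0.964 = 9688
Group 6: 1550 × 0.934 + 8050 × 0.481 = 1448 + 3872 = 5320
Population now: 0–14=3152, 15–29=1715, 30–44=8982, 45–59=6500, 60–74=9688, 75+=5320
Dependents (band 0–14 + band 75+) = 3152 + 5320 = 8472; working-age = 26885; ratio = 8472/26885 × 100 = 31.5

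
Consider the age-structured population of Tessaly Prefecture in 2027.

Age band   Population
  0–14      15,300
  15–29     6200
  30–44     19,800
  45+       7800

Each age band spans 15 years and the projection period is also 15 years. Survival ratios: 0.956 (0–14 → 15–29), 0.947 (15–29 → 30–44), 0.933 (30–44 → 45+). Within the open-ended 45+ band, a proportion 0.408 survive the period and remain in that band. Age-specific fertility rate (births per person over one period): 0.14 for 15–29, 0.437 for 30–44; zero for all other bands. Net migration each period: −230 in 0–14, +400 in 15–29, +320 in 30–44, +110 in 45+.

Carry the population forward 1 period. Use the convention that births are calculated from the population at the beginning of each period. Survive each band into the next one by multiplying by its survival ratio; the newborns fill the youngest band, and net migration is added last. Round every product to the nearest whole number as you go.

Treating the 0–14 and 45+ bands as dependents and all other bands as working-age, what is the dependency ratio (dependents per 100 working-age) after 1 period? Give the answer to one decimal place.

Let band 1 be 0–14 through band 4 = 45+.
Period 1.
Births: 6200 × 0.14 = 868 ; 19800 × 0.437 = 8653 → 9521
Band 2: 15300 × 0.956 = 14627
Band 3: 6200 × 0.947 = 5871
Band 4: 19800 × 0.933 + 7800 × 0.408 = 18473 + 3182 = 21655
Net migration: Band 1 − 230 → 9291; Band 2 + 400 → 15027; Band 3 + 320 → 6191; Band 4 + 110 → 21765
End of period: [9291, 15027, 6191, 21765]
Dependents (band 0–14 + band 45+) = 9291 + 21765 = 31056; working-age = 21218; ratio = 31056/21218 × 100 = 146.4

146.4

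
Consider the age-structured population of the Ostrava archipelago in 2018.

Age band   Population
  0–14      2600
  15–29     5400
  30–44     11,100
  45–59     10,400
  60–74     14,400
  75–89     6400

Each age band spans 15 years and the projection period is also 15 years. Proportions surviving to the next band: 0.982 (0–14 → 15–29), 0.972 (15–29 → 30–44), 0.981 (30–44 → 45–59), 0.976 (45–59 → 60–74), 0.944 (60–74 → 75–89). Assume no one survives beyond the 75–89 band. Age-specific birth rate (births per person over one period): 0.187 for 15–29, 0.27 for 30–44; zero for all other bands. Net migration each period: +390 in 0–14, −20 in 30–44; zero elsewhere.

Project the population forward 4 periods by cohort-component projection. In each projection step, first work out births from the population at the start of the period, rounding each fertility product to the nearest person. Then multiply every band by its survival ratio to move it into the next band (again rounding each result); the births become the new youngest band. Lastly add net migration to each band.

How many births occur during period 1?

4007

Period 1.
Births: 5400 × 0.187 = 1010, 11100 × 0.27 = 2997 → 4007
15–29: 2600 × 0.982 = 2553
30–44: 5400 × 0.972 = 5249
45–59: 11100 × 0.981 = 10889
60–74: 10400 × 0.976 = 10150
75–89: 14400 × 0.944 = 13594
Net migration: 0–14 + 390 → 4397; 30–44 − 20 → 5229
End of period: [4397, 2553, 5229, 10889, 10150, 13594]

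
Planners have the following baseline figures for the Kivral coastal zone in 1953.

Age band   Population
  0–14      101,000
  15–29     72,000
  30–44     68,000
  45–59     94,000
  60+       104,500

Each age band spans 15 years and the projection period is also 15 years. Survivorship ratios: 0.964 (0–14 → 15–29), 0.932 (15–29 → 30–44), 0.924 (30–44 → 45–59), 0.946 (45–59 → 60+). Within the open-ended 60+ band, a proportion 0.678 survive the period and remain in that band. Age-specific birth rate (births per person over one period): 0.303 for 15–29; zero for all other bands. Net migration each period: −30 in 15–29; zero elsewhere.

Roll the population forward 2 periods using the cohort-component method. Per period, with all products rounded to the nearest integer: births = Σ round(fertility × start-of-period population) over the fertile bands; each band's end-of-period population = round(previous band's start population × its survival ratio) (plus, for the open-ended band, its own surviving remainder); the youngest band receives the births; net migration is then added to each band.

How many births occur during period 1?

21816

Period 1.
Births: 72000 × 0.303 = 21816
15–29: 101000 × 0.964 = 97364
30–44: 72000 × 0.932 = 67104
45–59: 68000 × 0.924 = 62832
60+: 94000 × 0.946 + 104500 × 0.678 = 88924 + 70851 = 159775
Net migration: 15–29 − 30 → 97334
Population now: 0–14=21816, 15–29=97334, 30–44=67104, 45–59=62832, 60+=159775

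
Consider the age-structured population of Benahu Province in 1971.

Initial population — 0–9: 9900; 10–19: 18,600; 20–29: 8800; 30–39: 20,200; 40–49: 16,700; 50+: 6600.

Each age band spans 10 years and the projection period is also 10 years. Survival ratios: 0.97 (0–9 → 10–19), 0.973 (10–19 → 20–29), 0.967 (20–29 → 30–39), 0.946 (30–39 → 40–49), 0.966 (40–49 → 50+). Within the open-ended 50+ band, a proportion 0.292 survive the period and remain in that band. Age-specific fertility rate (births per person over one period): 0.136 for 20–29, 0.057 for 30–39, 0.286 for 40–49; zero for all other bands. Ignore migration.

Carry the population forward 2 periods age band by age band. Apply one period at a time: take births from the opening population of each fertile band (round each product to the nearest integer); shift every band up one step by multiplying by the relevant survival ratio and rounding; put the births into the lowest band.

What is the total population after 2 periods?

Call the groups 1 to 6, youngest first.
— Period 1 —
Births: 8800 * 0.136 = 1197 ; 20200 * 0.057 = 1151 ; 16700 * 0.286 = 4776 ⇒ total 7124
Group 2: 9900 * 0.97 = 9603
Group 3: 18600 * 0.973 = 18098
Group 4: 8800 * 0.967 = 8510
Group 5: 20200 * 0.946 = 19109
Group 6: 16700 * 0.966 + 6600 * 0.292 = 16132 + 1927 = 18059
End of period: [7124, 9603, 18098, 8510, 19109, 18059]
— Period 2 —
Births: 18098 * 0.136 = 2461 ; 8510 * 0.057 = 485 ; 19109 * 0.286 = 5465 ⇒ total 8411
Group 2: 7124 * 0.97 = 6910
Group 3: 9603 * 0.973 = 9344
Group 4: 18098 * 0.967 = 17501
Group 5: 8510 * 0.946 = 8050
Group 6: 19109 * 0.966 + 18059 * 0.292 = 18459 + 5273 = 23732
End of period: [8411, 6910, 9344, 17501, 8050, 23732]
Total after period 2: 8411 + 6910 + 9344 + 17501 + 8050 + 23732 = 73948

73948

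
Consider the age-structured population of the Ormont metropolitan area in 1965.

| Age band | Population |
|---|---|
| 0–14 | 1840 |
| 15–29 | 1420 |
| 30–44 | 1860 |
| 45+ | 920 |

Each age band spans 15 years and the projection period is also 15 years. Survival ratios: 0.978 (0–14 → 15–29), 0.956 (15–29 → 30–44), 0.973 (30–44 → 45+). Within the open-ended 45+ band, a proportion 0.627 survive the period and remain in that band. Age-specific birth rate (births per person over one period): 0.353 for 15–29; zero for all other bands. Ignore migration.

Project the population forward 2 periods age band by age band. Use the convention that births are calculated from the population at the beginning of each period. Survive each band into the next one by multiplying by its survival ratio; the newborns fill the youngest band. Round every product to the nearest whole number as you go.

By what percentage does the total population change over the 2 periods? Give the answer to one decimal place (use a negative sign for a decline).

-6.2

After projecting period 1:
Births: 1420 × 0.353 = 501
15–29: 1840 × 0.978 = 1800
30–44: 1420 × 0.956 = 1358
45+: 1860 × 0.973 + 920 × 0.627 = 1810 + 577 = 2387
Giving 501 / 1800 / 1358 / 2387.
After projecting period 2:
Births: 1800 × 0.353 = 635
15–29: 501 × 0.978 = 490
30–44: 1800 × 0.956 = 1721
45+: 1358 × 0.973 + 2387 × 0.627 = 1321 + 1497 = 2818
Giving 635 / 490 / 1721 / 2818.
Total: 6040 → 5664; change = -376; percentage change = -6.2%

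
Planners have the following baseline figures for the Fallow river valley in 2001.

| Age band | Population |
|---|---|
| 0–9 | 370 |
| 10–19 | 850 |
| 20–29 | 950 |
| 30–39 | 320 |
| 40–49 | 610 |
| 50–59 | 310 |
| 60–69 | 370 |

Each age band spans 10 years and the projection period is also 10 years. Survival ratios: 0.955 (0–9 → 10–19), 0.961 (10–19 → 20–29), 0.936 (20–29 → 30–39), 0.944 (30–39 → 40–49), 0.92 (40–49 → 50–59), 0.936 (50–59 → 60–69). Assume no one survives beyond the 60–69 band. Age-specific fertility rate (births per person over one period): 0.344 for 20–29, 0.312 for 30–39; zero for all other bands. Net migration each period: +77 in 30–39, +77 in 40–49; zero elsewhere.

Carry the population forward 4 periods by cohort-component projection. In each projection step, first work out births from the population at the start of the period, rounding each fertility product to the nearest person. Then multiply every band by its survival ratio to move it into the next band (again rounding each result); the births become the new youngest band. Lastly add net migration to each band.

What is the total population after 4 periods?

Call the groups 1 to 7, youngest first.
Period 1.
Births: 950 × 0.344 = 327, 320 × 0.312 = 100 → total 427
Group 2: 370 × 0.955 = 353
Group 3: 850 × 0.961 = 817
Group 4: 950 × 0.936 = 889
Group 5: 320 × 0.944 = 302
Group 6: 610 × 0.92 = 561
Group 7: 310 × 0.936 = 290
Net migration: Group 4 + 77 → 966; Group 5 + 77 → 379
End of period: [427, 353, 817, 966, 379, 561, 290]
Period 2.
Births: 817 × 0.344 = 281, 966 × 0.312 = 301 → total 582
Group 2: 427 × 0.955 = 408
Group 3: 353 × 0.961 = 339
Group 4: 817 × 0.936 = 765
Group 5: 966 × 0.944 = 912
Group 6: 379 × 0.92 = 349
Group 7: 561 × 0.936 = 525
Net migration: Group 4 + 77 → 842; Group 5 + 77 → 989
End of period: [582, 408, 339, 842, 989, 349, 525]
Period 3.
Births: 339 × 0.344 = 117, 842 × 0.312 = 263 → total 380
Group 2: 582 × 0.955 = 556
Group 3: 408 × 0.961 = 392
Group 4: 339 × 0.936 = 317
Group 5: 842 × 0.944 = 795
Group 6: 989 × 0.92 = 910
Group 7: 349 × 0.936 = 327
Net migration: Group 4 + 77 → 394; Group 5 + 77 → 872
End of period: [380, 556, 392, 394, 872, 910, 327]
Period 4.
Births: 392 × 0.344 = 135, 394 × 0.312 = 123 → total 258
Group 2: 380 × 0.955 = 363
Group 3: 556 × 0.961 = 534
Group 4: 392 × 0.936 = 367
Group 5: 394 × 0.944 = 372
Group 6: 872 × 0.92 = 802
Group 7: 910 × 0.936 = 852
Net migration: Group 4 + 77 → 444; Group 5 + 77 → 449
End of period: [258, 363, 534, 444, 449, 802, 852]
Total after period 4: 258 + 363 + 534 + 444 + 449 + 802 + 852 = 3702

3702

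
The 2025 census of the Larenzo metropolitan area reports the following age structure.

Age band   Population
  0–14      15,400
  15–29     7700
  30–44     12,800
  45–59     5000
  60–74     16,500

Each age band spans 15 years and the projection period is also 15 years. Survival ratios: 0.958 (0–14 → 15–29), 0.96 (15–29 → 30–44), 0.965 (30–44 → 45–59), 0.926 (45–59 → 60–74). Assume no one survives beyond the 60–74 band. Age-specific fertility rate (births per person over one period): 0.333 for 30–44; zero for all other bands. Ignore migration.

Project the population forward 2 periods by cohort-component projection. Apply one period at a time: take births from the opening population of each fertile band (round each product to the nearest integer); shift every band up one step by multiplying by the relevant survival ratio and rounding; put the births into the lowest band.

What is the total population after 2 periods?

39279

[period 1]
Births: 12800 × 0.333 = 4262
15–29: 15400 × 0.958 = 14753
30–44: 7700 × 0.96 = 7392
45–59: 12800 × 0.965 = 12352
60–74: 5000 × 0.926 = 4630
Population now: 0–14=4262, 15–29=14753, 30–44=7392, 45–59=12352, 60–74=4630
[period 2]
Births: 7392 × 0.333 = 2462
15–29: 4262 × 0.958 = 4083
30–44: 14753 × 0.96 = 14163
45–59: 7392 × 0.965 = 7133
60–74: 12352 × 0.926 = 11438
Population now: 0–14=2462, 15–29=4083, 30–44=14163, 45–59=7133, 60–74=11438
Total after period 2: 2462 + 4083 + 14163 + 7133 + 11438 = 39279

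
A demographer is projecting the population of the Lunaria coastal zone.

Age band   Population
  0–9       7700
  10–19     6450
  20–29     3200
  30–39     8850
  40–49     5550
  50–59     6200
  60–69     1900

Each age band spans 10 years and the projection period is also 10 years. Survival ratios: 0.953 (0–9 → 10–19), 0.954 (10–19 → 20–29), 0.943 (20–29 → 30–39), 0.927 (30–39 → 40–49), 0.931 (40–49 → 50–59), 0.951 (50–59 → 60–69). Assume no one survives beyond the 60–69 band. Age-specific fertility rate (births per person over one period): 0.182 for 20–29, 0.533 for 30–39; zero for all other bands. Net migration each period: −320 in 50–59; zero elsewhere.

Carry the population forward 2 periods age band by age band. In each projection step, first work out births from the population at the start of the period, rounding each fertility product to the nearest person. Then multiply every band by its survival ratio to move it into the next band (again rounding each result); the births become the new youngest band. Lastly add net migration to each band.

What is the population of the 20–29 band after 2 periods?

7000

[period 1]
Births: 3200 × 0.182 = 582 ; 8850 × 0.533 = 4717 → total 5299
10–19: 7700 × 0.953 = 7338
20–29: 6450 × 0.954 = 6153
30–39: 3200 × 0.943 = 3018
40–49: 8850 × 0.927 = 8204
50–59: 5550 × 0.931 = 5167
60–69: 6200 × 0.951 = 5896
Net migration: 50–59 − 320 → 4847
Population now: 0–9=5299, 10–19=7338, 20–29=6153, 30–39=3018, 40–49=8204, 50–59=4847, 60–69=5896
[period 2]
Births: 6153 × 0.182 = 1120 ; 3018 × 0.533 = 1609 → total 2729
10–19: 5299 × 0.953 = 5050
20–29: 7338 × 0.954 = 7000
30–39: 6153 × 0.943 = 5802
40–49: 3018 × 0.927 = 2798
50–59: 8204 × 0.931 = 7638
60–69: 4847 × 0.951 = 4609
Net migration: 50–59 − 320 → 7318
Population now: 0–9=2729, 10–19=5050, 20–29=7000, 30–39=5802, 40–49=2798, 50–59=7318, 60–69=4609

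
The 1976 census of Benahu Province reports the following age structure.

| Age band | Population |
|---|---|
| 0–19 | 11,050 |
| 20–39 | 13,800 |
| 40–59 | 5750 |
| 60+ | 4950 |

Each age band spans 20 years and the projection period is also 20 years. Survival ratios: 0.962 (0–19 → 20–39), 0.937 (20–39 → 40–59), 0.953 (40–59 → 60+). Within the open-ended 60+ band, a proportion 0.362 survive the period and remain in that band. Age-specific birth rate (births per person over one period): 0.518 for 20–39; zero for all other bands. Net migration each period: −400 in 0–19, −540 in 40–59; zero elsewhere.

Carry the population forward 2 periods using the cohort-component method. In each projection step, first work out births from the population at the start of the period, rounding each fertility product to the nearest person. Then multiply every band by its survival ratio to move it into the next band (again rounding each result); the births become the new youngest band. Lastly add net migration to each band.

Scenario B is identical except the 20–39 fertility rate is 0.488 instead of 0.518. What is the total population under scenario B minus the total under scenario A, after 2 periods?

[period 1]
Births: 13800 × 0.518 = 7148
20–39: 11050 × 0.962 = 10630
40–59: 13800 × 0.937 = 12931
60+: 5750 × 0.953 + 4950 × 0.362 = 5480 + 1792 = 7272
Net migration: 0–19 − 400 → 6748; 40–59 − 540 → 12391
Giving 6748 / 10630 / 12391 / 7272.
[period 2]
Births: 10630 × 0.518 = 5506
20–39: 6748 × 0.962 = 6492
40–59: 10630 × 0.937 = 9960
60+: 12391 × 0.953 + 7272 × 0.362 = 11809 + 2632 = 14441
Net migration: 0–19 − 400 → 5106; 40–59 − 540 → 9420
Giving 5106 / 6492 / 9420 / 14441.
Scenario A total after 2 periods: 35459
Scenario B projection —
[period 1]
Births: 13800 × 0.488 = 6734
20–39: 11050 × 0.962 = 10630
40–59: 13800 × 0.937 = 12931
60+: 5750 × 0.953 + 4950 × 0.362 = 5480 + 1792 = 7272
Net migration: 0–19 − 400 → 6334; 40–59 − 540 → 12391
Giving 6334 / 10630 / 12391 / 7272.
[period 2]
Births: 10630 × 0.488 = 5187
20–39: 6334 × 0.962 = 6093
40–59: 10630 × 0.937 = 9960
60+: 12391 × 0.953 + 7272 × 0.362 = 11809 + 2632 = 14441
Net migration: 0–19 − 400 → 4787; 40–59 − 540 → 9420
Giving 4787 / 6093 / 9420 / 14441.
Scenario B total after 2 periods: 34741
Difference B − A = 34741 − 35459 = -718

-718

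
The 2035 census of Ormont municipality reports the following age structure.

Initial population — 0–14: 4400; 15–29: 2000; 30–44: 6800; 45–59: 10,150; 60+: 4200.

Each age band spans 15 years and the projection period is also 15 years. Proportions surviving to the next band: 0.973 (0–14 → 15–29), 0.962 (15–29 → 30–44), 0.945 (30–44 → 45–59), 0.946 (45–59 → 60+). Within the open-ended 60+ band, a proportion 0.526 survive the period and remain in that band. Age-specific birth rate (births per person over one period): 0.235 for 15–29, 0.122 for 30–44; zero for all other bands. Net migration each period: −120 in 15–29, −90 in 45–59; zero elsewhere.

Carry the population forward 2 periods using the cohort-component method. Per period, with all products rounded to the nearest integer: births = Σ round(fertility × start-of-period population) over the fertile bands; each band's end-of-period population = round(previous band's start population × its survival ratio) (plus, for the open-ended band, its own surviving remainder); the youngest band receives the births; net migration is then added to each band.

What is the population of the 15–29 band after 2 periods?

1145

— Period 1 —
Births: 2000 × 0.235 = 470, 6800 × 0.122 = 830 ⇒ total 1300
15–29: 4400 × 0.973 = 4281
30–44: 2000 × 0.962 = 1924
45–59: 6800 × 0.945 = 6426
60+: 10150 × 0.946 + 4200 × 0.526 = 9602 + 2209 = 11811
Net migration: 15–29 − 120 → 4161; 45–59 − 90 → 6336
Giving 1300 / 4161 / 1924 / 6336 / 11811.
— Period 2 —
Births: 4161 × 0.235 = 978, 1924 × 0.122 = 235 ⇒ total 1213
15–29: 1300 × 0.973 = 1265
30–44: 4161 × 0.962 = 4003
45–59: 1924 × 0.945 = 1818
60+: 6336 × 0.946 + 11811 × 0.526 = 5994 + 6213 = 12207
Net migration: 15–29 − 120 → 1145; 45–59 − 90 → 1728
Giving 1213 / 1145 / 4003 / 1728 / 12207.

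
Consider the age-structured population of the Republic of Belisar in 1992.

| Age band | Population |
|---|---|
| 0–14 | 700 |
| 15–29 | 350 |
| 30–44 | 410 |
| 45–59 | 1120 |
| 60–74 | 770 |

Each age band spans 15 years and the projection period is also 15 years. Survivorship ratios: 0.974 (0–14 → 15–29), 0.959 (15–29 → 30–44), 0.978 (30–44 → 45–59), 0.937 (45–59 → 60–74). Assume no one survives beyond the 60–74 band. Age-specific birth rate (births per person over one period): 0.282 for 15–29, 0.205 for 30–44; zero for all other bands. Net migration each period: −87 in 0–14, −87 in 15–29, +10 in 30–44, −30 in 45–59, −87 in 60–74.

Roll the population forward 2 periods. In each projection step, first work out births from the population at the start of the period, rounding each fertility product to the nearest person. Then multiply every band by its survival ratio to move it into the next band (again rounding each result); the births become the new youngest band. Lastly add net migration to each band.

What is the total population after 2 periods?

After projecting period 1:
Births: 350 * 0.282 = 99, 410 * 0.205 = 84 — total 183
15–29: 700 * 0.974 = 682
30–44: 350 * 0.959 = 336
45–59: 410 * 0.978 = 401
60–74: 1120 * 0.937 = 1049
Net migration: 0–14 − 87 → 96; 15–29 − 87 → 595; 30–44 + 10 → 346; 45–59 − 30 → 371; 60–74 − 87 → 962
→ [96, 595, 346, 371, 962]
After projecting period 2:
Births: 595 * 0.282 = 168, 346 * 0.205 = 71 — total 239
15–29: 96 * 0.974 = 94
30–44: 595 * 0.959 = 571
45–59: 346 * 0.978 = 338
60–74: 371 * 0.937 = 348
Net migration: 0–14 − 87 → 152; 15–29 − 87 → 7; 30–44 + 10 → 581; 45–59 − 30 → 308; 60–74 − 87 → 261
→ [152, 7, 581, 308, 261]
Total after period 2: 152 + 7 + 581 + 308 + 261 = 1309

1309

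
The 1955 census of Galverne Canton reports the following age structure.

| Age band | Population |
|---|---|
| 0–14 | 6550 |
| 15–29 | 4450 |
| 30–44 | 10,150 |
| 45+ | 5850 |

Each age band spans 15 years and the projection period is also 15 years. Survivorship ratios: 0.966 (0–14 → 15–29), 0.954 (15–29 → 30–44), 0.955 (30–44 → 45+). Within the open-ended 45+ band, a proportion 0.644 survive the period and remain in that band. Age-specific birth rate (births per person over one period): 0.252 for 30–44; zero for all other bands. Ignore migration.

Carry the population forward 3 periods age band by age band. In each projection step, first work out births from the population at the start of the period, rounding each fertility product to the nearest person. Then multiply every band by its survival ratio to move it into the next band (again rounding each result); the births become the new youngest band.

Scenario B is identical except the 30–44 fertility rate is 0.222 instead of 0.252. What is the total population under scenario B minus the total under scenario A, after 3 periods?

Call the bands 1 to 4, youngest first.
Period 1:
Births: 10150 * 0.252 = 2558
Band 2: 6550 * 0.966 = 6327
Band 3: 4450 * 0.954 = 4245
Band 4: 10150 * 0.955 + 5850 * 0.644 = 9693 + 3767 = 13460
Giving 2558 / 6327 / 4245 / 13460.
Period 2:
Births: 4245 * 0.252 = 1070
Band 2: 2558 * 0.966 = 2471
Band 3: 6327 * 0.954 = 6036
Band 4: 4245 * 0.955 + 13460 * 0.644 = 4054 + 8668 = 12722
Giving 1070 / 2471 / 6036 / 12722.
Period 3:
Births: 6036 * 0.252 = 1521
Band 2: 1070 * 0.966 = 1034
Band 3: 2471 * 0.954 = 2357
Band 4: 6036 * 0.955 + 12722 * 0.644 = 5764 + 8193 = 13957
Giving 1521 / 1034 / 2357 / 13957.
Scenario A total after 3 periods: 18869
Scenario B projection —
Period 1:
Births: 10150 * 0.222 = 2253
Band 2: 6550 * 0.966 = 6327
Band 3: 4450 * 0.954 = 4245
Band 4: 10150 * 0.955 + 5850 * 0.644 = 9693 + 3767 = 13460
Giving 2253 / 6327 / 4245 / 13460.
Period 2:
Births: 4245 * 0.222 = 942
Band 2: 2253 * 0.966 = 2176
Band 3: 6327 * 0.954 = 6036
Band 4: 4245 * 0.955 + 13460 * 0.644 = 4054 + 8668 = 12722
Giving 942 / 2176 / 6036 / 12722.
Period 3:
Births: 6036 * 0.222 = 1340
Band 2: 942 * 0.966 = 910
Band 3: 2176 * 0.954 = 2076
Band 4: 6036 * 0.955 + 12722 * 0.644 = 5764 + 8193 = 13957
Giving 1340 / 910 / 2076 / 13957.
Scenario B total after 3 periods: 18283
Difference B − A = 18283 − 18869 = -586

-586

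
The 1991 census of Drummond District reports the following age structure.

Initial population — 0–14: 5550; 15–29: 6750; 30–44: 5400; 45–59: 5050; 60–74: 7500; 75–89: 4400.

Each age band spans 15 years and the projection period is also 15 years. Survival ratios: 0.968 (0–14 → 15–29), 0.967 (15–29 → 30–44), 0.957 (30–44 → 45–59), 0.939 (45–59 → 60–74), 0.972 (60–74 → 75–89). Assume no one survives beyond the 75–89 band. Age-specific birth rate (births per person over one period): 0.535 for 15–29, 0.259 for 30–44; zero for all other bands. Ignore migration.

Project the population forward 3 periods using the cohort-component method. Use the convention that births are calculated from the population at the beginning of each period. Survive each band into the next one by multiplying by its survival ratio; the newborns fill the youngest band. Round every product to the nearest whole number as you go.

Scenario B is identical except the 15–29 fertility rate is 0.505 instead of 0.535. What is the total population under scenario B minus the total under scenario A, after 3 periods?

— Period 1 —
Births: 6750 × 0.535 = 3611, 5400 × 0.259 = 1399 → 5010
15–29: 5550 × 0.968 = 5372
30–44: 6750 × 0.967 = 6527
45–59: 5400 × 0.957 = 5168
60–74: 5050 × 0.939 = 4742
75–89: 7500 × 0.972 = 7290
Giving 5010 / 5372 / 6527 / 5168 / 4742 / 7290.
— Period 2 —
Births: 5372 × 0.535 = 2874, 6527 × 0.259 = 1690 → 4564
15–29: 5010 × 0.968 = 4850
30–44: 5372 × 0.967 = 5195
45–59: 6527 × 0.957 = 6246
60–74: 5168 × 0.939 = 4853
75–89: 4742 × 0.972 = 4609
Giving 4564 / 4850 / 5195 / 6246 / 4853 / 4609.
— Period 3 —
Births: 4850 × 0.535 = 2595, 5195 × 0.259 = 1346 → 3941
15–29: 4564 × 0.968 = 4418
30–44: 4850 × 0.967 = 4690
45–59: 5195 × 0.957 = 4972
60–74: 6246 × 0.939 = 5865
75–89: 4853 × 0.972 = 4717
Giving 3941 / 4418 / 4690 / 4972 / 5865 / 4717.
Scenario A total after 3 periods: 28603
Scenario B projection —
— Period 1 —
Births: 6750 × 0.505 = 3409, 5400 × 0.259 = 1399 → 4808
15–29: 5550 × 0.968 = 5372
30–44: 6750 × 0.967 = 6527
45–59: 5400 × 0.957 = 5168
60–74: 5050 × 0.939 = 4742
75–89: 7500 × 0.972 = 7290
Giving 4808 / 5372 / 6527 / 5168 / 4742 / 7290.
— Period 2 —
Births: 5372 × 0.505 = 2713, 6527 × 0.259 = 1690 → 4403
15–29: 4808 × 0.968 = 4654
30–44: 5372 × 0.967 = 5195
45–59: 6527 × 0.957 = 6246
60–74: 5168 × 0.939 = 4853
75–89: 4742 × 0.972 = 4609
Giving 4403 / 4654 / 5195 / 6246 / 4853 / 4609.
— Period 3 —
Births: 4654 × 0.505 = 2350, 5195 × 0.259 = 1346 → 3696
15–29: 4403 × 0.968 = 4262
30–44: 4654 × 0.967 = 4500
45–59: 5195 × 0.957 = 4972
60–74: 6246 × 0.939 = 5865
75–89: 4853 × 0.972 = 4717
Giving 3696 / 4262 / 4500 / 4972 / 5865 / 4717.
Scenario B total after 3 periods: 28012
Difference B − A = 28012 − 28603 = -591

-591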